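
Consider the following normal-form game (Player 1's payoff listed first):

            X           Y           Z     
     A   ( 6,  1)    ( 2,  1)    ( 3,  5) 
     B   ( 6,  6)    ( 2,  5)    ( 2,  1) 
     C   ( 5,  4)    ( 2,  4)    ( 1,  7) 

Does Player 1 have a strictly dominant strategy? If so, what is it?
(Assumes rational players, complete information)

No strictly dominant strategy exists for Player 1

Work:
A strategy strictly dominates another if it gives a strictly higher payoff against every opponent action. Compare each pair of P1's strategies column-by-column:
  A vs B: [6 vs 6, 2 vs 2, 3 vs 2] → A does not strictly dominate B (column X: 6 ≤ 6)
  A vs C: [6 vs 5, 2 vs 2, 3 vs 1] → A does not strictly dominate C (column Y: 2 ≤ 2)
  B vs A: [6 vs 6, 2 vs 2, 2 vs 3] → B does not strictly dominate A (column X: 6 ≤ 6)
  B vs C: [6 vs 5, 2 vs 2, 2 vs 1] → B does not strictly dominate C (column Y: 2 ≤ 2)
  C vs A: [5 vs 6, 2 vs 2, 1 vs 3] → C does not strictly dominate A (column X: 5 ≤ 6)
  C vs B: [5 vs 6, 2 vs 2, 1 vs 2] → C does not strictly dominate B (column X: 5 ≤ 6)
No single strategy strictly dominates all others → no strictly dominant strategy.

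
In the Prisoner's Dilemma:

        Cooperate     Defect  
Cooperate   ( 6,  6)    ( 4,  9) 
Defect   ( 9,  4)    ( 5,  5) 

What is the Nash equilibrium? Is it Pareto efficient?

(Defect, Defect) is NE; not Pareto efficient

Work:
Defect dominates Cooperate for both players:
If P2 cooperates: Defect (9) > Cooperate (6)
If P2 defects: Defect (5) > Cooperate (4)
NE: (Defect, Defect) with payoff (5, 5)
But (Cooperate, Cooperate) = (6, 6) Pareto dominates (5, 5)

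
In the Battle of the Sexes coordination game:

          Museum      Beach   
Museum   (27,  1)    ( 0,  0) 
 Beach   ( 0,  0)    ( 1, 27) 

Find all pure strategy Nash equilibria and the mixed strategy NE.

Pure NE: (Museum, Museum) and (Beach, Beach); Mixed NE: p = 0.9643, q = 0.0357

Work:
Check pure NE:
(Museum, Museum): (27, 1) - no unilateral deviation beneficial
(Beach, Beach): (1, 27) - no unilateral deviation beneficial
Mixed NE: P1 plays Museum with p = 0.9643, P2 plays Museum with q = 0.0357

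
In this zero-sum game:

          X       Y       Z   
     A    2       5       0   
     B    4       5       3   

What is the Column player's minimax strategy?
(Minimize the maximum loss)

Column should play Z, value = 3

Work:
Column player minimizes Row's maximum payoff:
Column X: max payoff to Row = 4
Column Y: max payoff to Row = 5
Column Z: max payoff to Row = 3
Minimum is 3, achieved by column Z.
Minimax strategy: Z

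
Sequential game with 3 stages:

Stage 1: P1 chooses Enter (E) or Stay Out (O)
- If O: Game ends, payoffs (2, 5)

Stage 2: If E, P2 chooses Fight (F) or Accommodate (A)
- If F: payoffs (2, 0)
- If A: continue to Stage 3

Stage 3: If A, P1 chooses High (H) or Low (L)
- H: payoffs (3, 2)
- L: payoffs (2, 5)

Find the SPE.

SPE: (E, A, H); Outcome (3, 2)

Work:
Stage 3: P1 chooses H (3 vs 2)
Stage 2: P2: F->0, A->2 (anticipating H). Choose A
Stage 1: P1: O->2, E->3 (anticipating A, H). Choose E
SPE path: E -> A -> H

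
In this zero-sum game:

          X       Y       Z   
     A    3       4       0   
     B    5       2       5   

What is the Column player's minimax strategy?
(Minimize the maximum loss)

Column should play Y, value = 4

Work:
Column player minimizes Row's maximum payoff:
Column X: max payoff to Row = 5
Column Y: max payoff to Row = 4
Column Z: max payoff to Row = 5
Minimum is 4, achieved by column Y.
Minimax strategy: Y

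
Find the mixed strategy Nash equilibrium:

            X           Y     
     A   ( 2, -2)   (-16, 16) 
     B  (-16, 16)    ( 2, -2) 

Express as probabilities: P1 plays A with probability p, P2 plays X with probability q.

p = 0.5, q = 0.5

Work:
Find probabilities that make opponent indifferent:
P2 chooses q to make P1 indifferent between A and B
P1 chooses p to make P2 indifferent between X and Y
Mixed NE: P1 plays (A: 0.5, B: 0.5), P2 plays (X: 0.5, Y: 0.5)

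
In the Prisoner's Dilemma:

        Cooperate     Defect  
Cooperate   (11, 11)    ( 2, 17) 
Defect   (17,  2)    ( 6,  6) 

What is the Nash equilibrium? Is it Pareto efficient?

(Defect, Defect) is NE; not Pareto efficient

Work:
Defect dominates Cooperate for both players:
If P2 cooperates: Defect (17) > Cooperate (11)
If P2 defects: Defect (6) > Cooperate (2)
NE: (Defect, Defect) with payoff (6, 6)
But (Cooperate, Cooperate) = (11, 11) Pareto dominates (6, 6)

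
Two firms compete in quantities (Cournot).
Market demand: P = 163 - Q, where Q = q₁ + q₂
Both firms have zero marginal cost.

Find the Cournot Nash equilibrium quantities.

q₁* = q₂* = 54.33; P* = 54.33

Work:
Profit: π_i = P·q_i = (a - q_i - q_j)·q_i
FOC: ∂π_i/∂q_i = a - 2q_i - q_j = 0
Reaction function: q_i = (163 - q_j)/2
Symmetry: q* = 163/3 = 54.33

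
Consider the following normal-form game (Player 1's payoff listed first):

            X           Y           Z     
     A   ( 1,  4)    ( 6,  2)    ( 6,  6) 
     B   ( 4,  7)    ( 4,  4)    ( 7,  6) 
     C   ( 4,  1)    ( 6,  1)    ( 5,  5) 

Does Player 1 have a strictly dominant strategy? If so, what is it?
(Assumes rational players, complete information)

No strictly dominant strategy exists for Player 1

Work:
A strategy strictly dominates another if it gives a strictly higher payoff against every opponent action. Compare each pair of P1's strategies column-by-column:
  A vs B: [1 vs 4, 6 vs 4, 6 vs 7] → A does not strictly dominate B (column X: 1 ≤ 4)
  A vs C: [1 vs 4, 6 vs 6, 6 vs 5] → A does not strictly dominate C (column X: 1 ≤ 4)
  B vs A: [4 vs 1, 4 vs 6, 7 vs 6] → B does not strictly dominate A (column Y: 4 ≤ 6)
  B vs C: [4 vs 4, 4 vs 6, 7 vs 5] → B does not strictly dominate C (column X: 4 ≤ 4)
  C vs A: [4 vs 1, 6 vs 6, 5 vs 6] → C does not strictly dominate A (column Y: 6 ≤ 6)
  C vs B: [4 vs 4, 6 vs 4, 5 vs 7] → C does not strictly dominate B (column X: 4 ≤ 4)
No single strategy strictly dominates all others → no strictly dominant strategy.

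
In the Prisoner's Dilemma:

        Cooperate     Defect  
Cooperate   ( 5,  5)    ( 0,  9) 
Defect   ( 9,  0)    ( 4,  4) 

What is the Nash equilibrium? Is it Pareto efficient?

(Defect, Defect) is NE; not Pareto efficient

Work:
Defect dominates Cooperate for both players:
If P2 cooperates: Defect (9) > Cooperate (5)
If P2 defects: Defect (4) > Cooperate (0)
NE: (Defect, Defect) with payoff (4, 4)
But (Cooperate, Cooperate) = (5, 5) Pareto dominates (4, 4)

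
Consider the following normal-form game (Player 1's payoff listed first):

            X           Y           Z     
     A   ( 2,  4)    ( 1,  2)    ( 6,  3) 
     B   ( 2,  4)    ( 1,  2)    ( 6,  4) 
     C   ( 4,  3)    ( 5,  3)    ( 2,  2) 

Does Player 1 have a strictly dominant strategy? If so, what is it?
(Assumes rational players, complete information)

No strictly dominant strategy exists for Player 1

Work:
A strategy strictly dominates another if it gives a strictly higher payoff against every opponent action. Compare each pair of P1's strategies column-by-column:
  A vs B: [2 vs 2, 1 vs 1, 6 vs 6] → A does not strictly dominate B (column X: 2 ≤ 2)
  A vs C: [2 vs 4, 1 vs 5, 6 vs 2] → A does not strictly dominate C (column X: 2 ≤ 4)
  B vs A: [2 vs 2, 1 vs 1, 6 vs 6] → B does not strictly dominate A (column X: 2 ≤ 2)
  B vs C: [2 vs 4, 1 vs 5, 6 vs 2] → B does not strictly dominate C (column X: 2 ≤ 4)
  C vs A: [4 vs 2, 5 vs 1, 2 vs 6] → C does not strictly dominate A (column Z: 2 ≤ 6)
  C vs B: [4 vs 2, 5 vs 1, 2 vs 6] → C does not strictly dominate B (column Z: 2 ≤ 6)
No single strategy strictly dominates all others → no strictly dominant strategy.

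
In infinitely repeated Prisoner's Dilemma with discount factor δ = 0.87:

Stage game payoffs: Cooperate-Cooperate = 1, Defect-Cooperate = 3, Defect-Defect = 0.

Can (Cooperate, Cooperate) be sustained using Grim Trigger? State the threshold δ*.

δ* = 0.6667; since δ = 0.87 ≥ 0.6667, cooperation can be sustained

Work:
For Grim Trigger:
Cooperate forever: 1/(1-δ)
Defect then punished: 3 + 0·δ/(1-δ)
Need: 1/(1-δ) ≥ 3 + 0·δ/(1-δ)
Solving: δ ≥ (T-R)/(T-P) = (3-1)/(3-0) = 0.6667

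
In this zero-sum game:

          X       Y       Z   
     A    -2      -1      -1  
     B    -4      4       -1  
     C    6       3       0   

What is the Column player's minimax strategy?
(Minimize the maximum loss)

Column should play Z, value = 0

Work:
Column player minimizes Row's maximum payoff:
Column X: max payoff to Row = 6
Column Y: max payoff to Row = 4
Column Z: max payoff to Row = 0
Minimum is 0, achieved by column Z.
Minimax strategy: Z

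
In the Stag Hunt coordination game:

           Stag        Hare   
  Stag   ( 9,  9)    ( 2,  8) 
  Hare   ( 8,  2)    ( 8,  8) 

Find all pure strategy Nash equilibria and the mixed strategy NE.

Pure NE: (Stag, Stag) and (Hare, Hare); Mixed NE: p = 0.8571, q = 0.8571

Work:
Check pure NE:
(Stag, Stag): (9, 9) - no unilateral deviation beneficial
(Hare, Hare): (8, 8) - no unilateral deviation beneficial
Mixed NE: P1 plays Stag with p = 0.8571, P2 plays Stag with q = 0.8571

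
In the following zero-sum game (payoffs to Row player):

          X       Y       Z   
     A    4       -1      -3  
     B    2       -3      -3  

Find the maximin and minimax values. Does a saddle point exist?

Maximin = -3, Minimax = -3, Saddle: True

Work:
Row minimums: [-3, -3] → maximin = -3
Column maximums: [4, -1, -3] → minimax = -3
Saddle point exists! Game value = -3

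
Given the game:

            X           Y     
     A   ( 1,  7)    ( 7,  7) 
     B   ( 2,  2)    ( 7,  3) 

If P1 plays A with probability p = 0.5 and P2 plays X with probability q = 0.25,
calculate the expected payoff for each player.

E[P1] = 5.625, E[P2] = 4.875

Work:
E[P1] = p·q·π₁(A,X) + p·(1-q)·π₁(A,Y) + (1-p)·q·π₁(B,X) + (1-p)·(1-q)·π₁(B,Y)
= 0.5·0.25·1 + 0.5·0.75·7 + 0.5·0.25·2 + 0.5·0.75·7
= 5.625

E[P2] = 4.875 (similar calculation)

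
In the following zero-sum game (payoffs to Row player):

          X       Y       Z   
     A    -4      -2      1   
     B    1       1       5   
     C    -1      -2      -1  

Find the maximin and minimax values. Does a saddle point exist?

Maximin = 1, Minimax = 1, Saddle: True

Work:
Row minimums: [-4, 1, -2] → maximin = 1
Column maximums: [1, 1, 5] → minimax = 1
Saddle point exists! Game value = 1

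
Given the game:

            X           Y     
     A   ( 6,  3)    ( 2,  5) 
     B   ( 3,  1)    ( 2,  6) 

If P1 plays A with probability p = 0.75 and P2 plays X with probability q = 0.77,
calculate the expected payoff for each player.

E[P1] = 4.5025, E[P2] = 3.1325

Work:
E[P1] = p·q·π₁(A,X) + p·(1-q)·π₁(A,Y) + (1-p)·q·π₁(B,X) + (1-p)·(1-q)·π₁(B,Y)
= 0.75·0.77·6 + 0.75·0.23·2 + 0.25·0.77·3 + 0.25·0.23·2
= 4.5025

E[P2] = 3.1325 (similar calculation)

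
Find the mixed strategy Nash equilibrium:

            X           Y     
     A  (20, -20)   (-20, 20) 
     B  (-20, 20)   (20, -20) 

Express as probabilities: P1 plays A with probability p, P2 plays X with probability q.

p = 0.5, q = 0.5

Work:
Find probabilities that make opponent indifferent:
P2 chooses q to make P1 indifferent between A and B
P1 chooses p to make P2 indifferent between X and Y
Mixed NE: P1 plays (A: 0.5, B: 0.5), P2 plays (X: 0.5, Y: 0.5)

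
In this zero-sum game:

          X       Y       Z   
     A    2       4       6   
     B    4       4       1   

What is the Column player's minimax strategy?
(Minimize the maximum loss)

Column should play X or Y (all achieve the minimum), value = 4

Work:
Column player minimizes Row's maximum payoff:
Column X: max payoff to Row = 4
Column Y: max payoff to Row = 4
Column Z: max payoff to Row = 6
Minimum is 4, achieved by columns X, Y (tied).
Each of X or Y is a minimax strategy.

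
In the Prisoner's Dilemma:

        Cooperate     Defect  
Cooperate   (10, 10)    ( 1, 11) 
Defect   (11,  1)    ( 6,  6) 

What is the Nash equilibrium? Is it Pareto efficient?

(Defect, Defect) is NE; not Pareto efficient

Work:
Defect dominates Cooperate for both players:
If P2 cooperates: Defect (11) > Cooperate (10)
If P2 defects: Defect (6) > Cooperate (1)
NE: (Defect, Defect) with payoff (6, 6)
But (Cooperate, Cooperate) = (10, 10) Pareto dominates (6, 6)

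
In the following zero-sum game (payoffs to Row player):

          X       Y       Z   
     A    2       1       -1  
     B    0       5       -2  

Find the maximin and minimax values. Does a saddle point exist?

Maximin = -1, Minimax = -1, Saddle: True

Work:
Row minimums: [-1, -2] → maximin = -1
Column maximums: [2, 5, -1] → minimax = -1
Saddle point exists! Game value = -1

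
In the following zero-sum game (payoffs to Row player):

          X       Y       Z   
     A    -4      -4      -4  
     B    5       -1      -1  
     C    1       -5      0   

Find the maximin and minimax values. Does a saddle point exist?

Maximin = -1, Minimax = -1, Saddle: True

Work:
Row minimums: [-4, -1, -5] → maximin = -1
Column maximums: [5, -1, 0] → minimax = -1
Saddle point exists! Game value = -1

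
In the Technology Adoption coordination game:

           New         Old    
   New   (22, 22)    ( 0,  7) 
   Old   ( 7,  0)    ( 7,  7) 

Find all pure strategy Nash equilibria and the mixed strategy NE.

Pure NE: (New, New) and (Old, Old); Mixed NE: p = 0.3182, q = 0.3182

Work:
Check pure NE:
(New, New): (22, 22) - no unilateral deviation beneficial
(Old, Old): (7, 7) - no unilateral deviation beneficial
Mixed NE: P1 plays New with p = 0.3182, P2 plays New with q = 0.3182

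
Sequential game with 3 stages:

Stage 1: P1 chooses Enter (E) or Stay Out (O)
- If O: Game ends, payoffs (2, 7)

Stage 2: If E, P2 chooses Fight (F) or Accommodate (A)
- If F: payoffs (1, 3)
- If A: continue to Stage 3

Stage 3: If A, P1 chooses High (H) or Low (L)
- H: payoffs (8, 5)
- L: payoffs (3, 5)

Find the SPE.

SPE: (E, A, H); Outcome (8, 5)

Work:
Stage 3: P1 chooses H (8 vs 3)
Stage 2: P2: F->3, A->5 (anticipating H). Choose A
Stage 1: P1: O->2, E->8 (anticipating A, H). Choose E
SPE path: E -> A -> H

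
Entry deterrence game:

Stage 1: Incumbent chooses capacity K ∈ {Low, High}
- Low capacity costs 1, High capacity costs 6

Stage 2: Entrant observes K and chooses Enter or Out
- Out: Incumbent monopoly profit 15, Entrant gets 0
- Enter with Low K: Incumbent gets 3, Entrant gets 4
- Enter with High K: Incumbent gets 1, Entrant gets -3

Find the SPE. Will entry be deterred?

SPE: (High, Enter|Low, Out|High); Entry deterred. Incumbent net profit = 9

Work:
After Low K: Entrant enters (4 > 0)
After High K: Entrant stays out (-3 < 0)
Incumbent: Low → 3−1=2, High → 15−6=9
Incumbent chooses High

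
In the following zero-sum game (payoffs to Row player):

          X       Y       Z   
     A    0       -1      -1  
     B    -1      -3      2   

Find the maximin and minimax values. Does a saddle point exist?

Maximin = -1, Minimax = -1, Saddle: True

Work:
Row minimums: [-1, -3] → maximin = -1
Column maximums: [0, -1, 2] → minimax = -1
Saddle point exists! Game value = -1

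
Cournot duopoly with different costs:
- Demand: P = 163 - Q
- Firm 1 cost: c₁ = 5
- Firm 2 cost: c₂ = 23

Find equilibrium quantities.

q₁* = 58.67, q₂* = 40.67

Work:
Reaction: q₁ = (163 - 5 - q₂)/2
Reaction: q₂ = (163 - 23 - q₁)/2
Solve simultaneously:
q₁* = (163 - 2×5 + 23)/3 = 58.67
q₂* = (163 - 2×23 + 5)/3 = 40.67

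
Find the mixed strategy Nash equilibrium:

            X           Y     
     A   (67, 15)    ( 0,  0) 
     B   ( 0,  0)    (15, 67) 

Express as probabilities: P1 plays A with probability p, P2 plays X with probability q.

p = 0.8171, q = 0.1829

Work:
Find probabilities that make opponent indifferent:
P2 chooses q to make P1 indifferent between A and B
P1 chooses p to make P2 indifferent between X and Y
Mixed NE: P1 plays (A: 0.8171, B: 0.1829), P2 plays (X: 0.1829, Y: 0.8171)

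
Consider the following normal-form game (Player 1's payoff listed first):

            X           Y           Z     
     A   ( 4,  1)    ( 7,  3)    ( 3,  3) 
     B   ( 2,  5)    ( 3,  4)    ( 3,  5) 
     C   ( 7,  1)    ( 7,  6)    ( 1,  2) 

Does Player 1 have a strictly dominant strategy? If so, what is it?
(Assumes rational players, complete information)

No strictly dominant strategy exists for Player 1

Work:
A strategy strictly dominates another if it gives a strictly higher payoff against every opponent action. Compare each pair of P1's strategies column-by-column:
  A vs B: [4 vs 2, 7 vs 3, 3 vs 3] → A does not strictly dominate B (column Z: 3 ≤ 3)
  A vs C: [4 vs 7, 7 vs 7, 3 vs 1] → A does not strictly dominate C (column X: 4 ≤ 7)
  B vs A: [2 vs 4, 3 vs 7, 3 vs 3] → B does not strictly dominate A (column X: 2 ≤ 4)
  B vs C: [2 vs 7, 3 vs 7, 3 vs 1] → B does not strictly dominate C (column X: 2 ≤ 7)
  C vs A: [7 vs 4, 7 vs 7, 1 vs 3] → C does not strictly dominate A (column Y: 7 ≤ 7)
  C vs B: [7 vs 2, 7 vs 3, 1 vs 3] → C does not strictly dominate B (column Z: 1 ≤ 3)
No single strategy strictly dominates all others → no strictly dominant strategy.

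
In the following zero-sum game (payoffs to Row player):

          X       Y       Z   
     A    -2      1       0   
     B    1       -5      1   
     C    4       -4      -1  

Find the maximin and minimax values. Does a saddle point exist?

Maximin = -2, Minimax = 1, Saddle: False

Work:
Row minimums: [-2, -5, -4] → maximin = -2
Column maximums: [4, 1, 1] → minimax = 1
No saddle point (maximin ≠ minimax). Mixed strategy needed.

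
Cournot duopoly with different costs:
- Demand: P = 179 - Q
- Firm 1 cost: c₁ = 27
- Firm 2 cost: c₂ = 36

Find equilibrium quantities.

q₁* = 53.67, q₂* = 44.67

Work:
Reaction: q₁ = (179 - 27 - q₂)/2
Reaction: q₂ = (179 - 36 - q₁)/2
Solve simultaneously:
q₁* = (179 - 2×27 + 36)/3 = 53.67
q₂* = (179 - 2×36 + 27)/3 = 44.67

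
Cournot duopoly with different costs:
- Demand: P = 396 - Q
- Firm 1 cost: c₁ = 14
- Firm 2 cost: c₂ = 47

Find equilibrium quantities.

q₁* = 138.33, q₂* = 105.33

Work:
Reaction: q₁ = (396 - 14 - q₂)/2
Reaction: q₂ = (396 - 47 - q₁)/2
Solve simultaneously:
q₁* = (396 - 2×14 + 47)/3 = 138.33
q₂* = (396 - 2×47 + 14)/3 = 105.33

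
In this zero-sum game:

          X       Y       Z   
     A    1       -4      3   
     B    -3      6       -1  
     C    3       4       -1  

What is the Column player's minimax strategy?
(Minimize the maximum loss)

Column should play X or Z (all achieve the minimum), value = 3

Work:
Column player minimizes Row's maximum payoff:
Column X: max payoff to Row = 3
Column Y: max payoff to Row = 6
Column Z: max payoff to Row = 3
Minimum is 3, achieved by columns X, Z (tied).
Each of X or Z is a minimax strategy.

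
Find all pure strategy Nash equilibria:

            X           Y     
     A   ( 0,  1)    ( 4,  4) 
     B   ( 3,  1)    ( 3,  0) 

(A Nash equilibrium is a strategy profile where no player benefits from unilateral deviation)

Nash equilibrium: (A, Y), (B, X)

Work:
Best responses:
  P1 vs X: payoffs [0, 3] → best response B (payoff 3)
  P1 vs Y: payoffs [4, 3] → best response A (payoff 4)
  P2 vs A: payoffs [1, 4] → best response Y (payoff 4)
  P2 vs B: payoffs [1, 0] → best response X (payoff 1)
Mutual best responses: (A,Y), (B,X) → Nash equilibria.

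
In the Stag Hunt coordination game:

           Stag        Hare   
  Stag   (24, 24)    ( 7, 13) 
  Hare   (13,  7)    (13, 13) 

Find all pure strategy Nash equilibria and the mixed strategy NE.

Pure NE: (Stag, Stag) and (Hare, Hare); Mixed NE: p = 0.3529, q = 0.3529

Work:
Check pure NE:
(Stag, Stag): (24, 24) - no unilateral deviation beneficial
(Hare, Hare): (13, 13) - no unilateral deviation beneficial
Mixed NE: P1 plays Stag with p = 0.3529, P2 plays Stag with q = 0.3529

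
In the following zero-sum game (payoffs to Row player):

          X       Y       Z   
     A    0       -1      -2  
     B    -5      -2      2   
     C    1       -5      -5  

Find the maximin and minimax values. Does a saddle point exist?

Maximin = -2, Minimax = -1, Saddle: False

Work:
Row minimums: [-2, -5, -5] → maximin = -2
Column maximums: [1, -1, 2] → minimax = -1
No saddle point (maximin ≠ minimax). Mixed strategy needed.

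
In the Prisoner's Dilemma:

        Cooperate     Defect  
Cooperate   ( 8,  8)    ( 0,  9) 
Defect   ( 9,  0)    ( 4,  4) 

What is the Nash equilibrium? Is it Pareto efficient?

(Defect, Defect) is NE; not Pareto efficient

Work:
Defect dominates Cooperate for both players:
If P2 cooperates: Defect (9) > Cooperate (8)
If P2 defects: Defect (4) > Cooperate (0)
NE: (Defect, Defect) with payoff (4, 4)
But (Cooperate, Cooperate) = (8, 8) Pareto dominates (4, 4)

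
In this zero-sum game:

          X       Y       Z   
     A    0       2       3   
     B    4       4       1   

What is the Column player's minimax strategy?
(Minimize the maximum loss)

Column should play Z, value = 3

Work:
Column player minimizes Row's maximum payoff:
Column X: max payoff to Row = 4
Column Y: max payoff to Row = 4
Column Z: max payoff to Row = 3
Minimum is 3, achieved by column Z.
Minimax strategy: Z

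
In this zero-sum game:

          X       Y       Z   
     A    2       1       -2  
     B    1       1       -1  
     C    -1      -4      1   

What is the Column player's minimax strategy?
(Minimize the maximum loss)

Column should play Y or Z (all achieve the minimum), value = 1

Work:
Column player minimizes Row's maximum payoff:
Column X: max payoff to Row = 2
Column Y: max payoff to Row = 1
Column Z: max payoff to Row = 1
Minimum is 1, achieved by columns Y, Z (tied).
Each of Y or Z is a minimax strategy.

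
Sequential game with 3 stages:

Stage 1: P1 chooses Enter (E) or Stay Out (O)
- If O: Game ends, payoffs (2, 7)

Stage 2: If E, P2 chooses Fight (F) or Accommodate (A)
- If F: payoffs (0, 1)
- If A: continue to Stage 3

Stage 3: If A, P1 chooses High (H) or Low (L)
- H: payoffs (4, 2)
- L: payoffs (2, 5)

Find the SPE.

SPE: (E, A, H); Outcome (4, 2)

Work:
Stage 3: P1 chooses H (4 vs 2)
Stage 2: P2: F->1, A->2 (anticipating H). Choose A
Stage 1: P1: O->2, E->4 (anticipating A, H). Choose E
SPE path: E -> A -> H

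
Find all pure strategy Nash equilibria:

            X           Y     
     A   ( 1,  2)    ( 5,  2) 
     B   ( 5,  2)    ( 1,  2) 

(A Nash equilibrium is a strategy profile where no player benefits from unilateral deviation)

Nash equilibrium: (A, Y), (B, X)

Work:
Best responses:
  P1 vs X: payoffs [1, 5] → best response B (payoff 5)
  P1 vs Y: payoffs [5, 1] → best response A (payoff 5)
  P2 vs A: payoffs [2, 2] → best response X/Y (payoff 2)
  P2 vs B: payoffs [2, 2] → best response X/Y (payoff 2)
Mutual best responses: (A,Y), (B,X) → Nash equilibria.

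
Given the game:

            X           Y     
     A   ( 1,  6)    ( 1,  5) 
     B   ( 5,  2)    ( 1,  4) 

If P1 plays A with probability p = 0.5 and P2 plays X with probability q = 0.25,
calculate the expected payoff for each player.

E[P1] = 1.5, E[P2] = 4.375

Work:
E[P1] = p·q·π₁(A,X) + p·(1-q)·π₁(A,Y) + (1-p)·q·π₁(B,X) + (1-p)·(1-q)·π₁(B,Y)
= 0.5·0.25·1 + 0.5·0.75·1 + 0.5·0.25·5 + 0.5·0.75·1
= 1.5

E[P2] = 4.375 (similar calculation)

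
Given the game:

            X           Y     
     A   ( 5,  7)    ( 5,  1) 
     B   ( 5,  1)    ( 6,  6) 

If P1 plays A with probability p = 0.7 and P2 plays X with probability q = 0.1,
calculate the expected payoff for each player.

E[P1] = 5.27, E[P2] = 2.77

Work:
E[P1] = p·q·π₁(A,X) + p·(1-q)·π₁(A,Y) + (1-p)·q·π₁(B,X) + (1-p)·(1-q)·π₁(B,Y)
= 0.7·0.1·5 + 0.7·0.9·5 + 0.3·0.1·5 + 0.3·0.9·6
= 5.27

E[P2] = 2.77 (similar calculation)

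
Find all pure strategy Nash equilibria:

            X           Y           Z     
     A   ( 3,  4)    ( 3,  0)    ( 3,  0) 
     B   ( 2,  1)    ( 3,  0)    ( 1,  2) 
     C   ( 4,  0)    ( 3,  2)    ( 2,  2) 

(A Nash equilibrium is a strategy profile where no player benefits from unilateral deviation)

Nash equilibrium: (C, Y)

Work:
Best responses:
  P1 vs X: payoffs [3, 2, 4] → best response C (payoff 4)
  P1 vs Y: payoffs [3, 3, 3] → best response A/B/C (payoff 3)
  P1 vs Z: payoffs [3, 1, 2] → best response A (payoff 3)
  P2 vs A: payoffs [4, 0, 0] → best response X (payoff 4)
  P2 vs B: payoffs [1, 0, 2] → best response Z (payoff 2)
  P2 vs C: payoffs [0, 2, 2] → best response Y/Z (payoff 2)
Mutual best responses: (C,Y) → Nash equilibria.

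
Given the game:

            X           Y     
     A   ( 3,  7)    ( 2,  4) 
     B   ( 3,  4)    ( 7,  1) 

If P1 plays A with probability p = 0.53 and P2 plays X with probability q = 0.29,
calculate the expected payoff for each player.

E[P1] = 3.9585, E[P2] = 3.46

Work:
E[P1] = p·q·π₁(A,X) + p·(1-q)·π₁(A,Y) + (1-p)·q·π₁(B,X) + (1-p)·(1-q)·π₁(B,Y)
= 0.53·0.29·3 + 0.53·0.71·2 + 0.47·0.29·3 + 0.47·0.71·7
= 3.9585

E[P2] = 3.46 (similar calculation)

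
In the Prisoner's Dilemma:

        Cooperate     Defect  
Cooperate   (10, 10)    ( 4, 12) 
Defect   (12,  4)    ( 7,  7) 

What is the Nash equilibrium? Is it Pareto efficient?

(Defect, Defect) is NE; not Pareto efficient

Work:
Defect dominates Cooperate for both players:
If P2 cooperates: Defect (12) > Cooperate (10)
If P2 defects: Defect (7) > Cooperate (4)
NE: (Defect, Defect) with payoff (7, 7)
But (Cooperate, Cooperate) = (10, 10) Pareto dominates (7, 7)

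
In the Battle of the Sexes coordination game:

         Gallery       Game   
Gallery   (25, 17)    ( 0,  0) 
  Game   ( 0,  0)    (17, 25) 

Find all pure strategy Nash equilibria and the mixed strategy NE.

Pure NE: (Gallery, Gallery) and (Game, Game); Mixed NE: p = 0.5952, q = 0.4048

Work:
Check pure NE:
(Gallery, Gallery): (25, 17) - no unilateral deviation beneficial
(Game, Game): (17, 25) - no unilateral deviation beneficial
Mixed NE: P1 plays Gallery with p = 0.5952, P2 plays Gallery with q = 0.4048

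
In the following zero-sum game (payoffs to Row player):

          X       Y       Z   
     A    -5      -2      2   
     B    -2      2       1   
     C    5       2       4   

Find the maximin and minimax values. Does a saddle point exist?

Maximin = 2, Minimax = 2, Saddle: True

Work:
Row minimums: [-5, -2, 2] → maximin = 2
Column maximums: [5, 2, 4] → minimax = 2
Saddle point exists! Game value = 2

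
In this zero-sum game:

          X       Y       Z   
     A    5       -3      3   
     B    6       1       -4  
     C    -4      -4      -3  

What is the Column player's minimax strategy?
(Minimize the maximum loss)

Column should play Y, value = 1

Work:
Column player minimizes Row's maximum payoff:
Column X: max payoff to Row = 6
Column Y: max payoff to Row = 1
Column Z: max payoff to Row = 3
Minimum is 1, achieved by column Y.
Minimax strategy: Y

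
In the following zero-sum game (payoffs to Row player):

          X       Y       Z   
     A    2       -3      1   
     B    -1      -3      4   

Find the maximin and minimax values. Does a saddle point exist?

Maximin = -3, Minimax = -3, Saddle: True

Work:
Row minimums: [-3, -3] → maximin = -3
Column maximums: [2, -3, 4] → minimax = -3
Saddle point exists! Game value = -3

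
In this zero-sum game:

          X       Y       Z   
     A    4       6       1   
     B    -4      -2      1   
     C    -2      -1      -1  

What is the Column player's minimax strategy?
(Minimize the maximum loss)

Column should play Z, value = 1

Work:
Column player minimizes Row's maximum payoff:
Column X: max payoff to Row = 4
Column Y: max payoff to Row = 6
Column Z: max payoff to Row = 1
Minimum is 1, achieved by column Z.
Minimax strategy: Z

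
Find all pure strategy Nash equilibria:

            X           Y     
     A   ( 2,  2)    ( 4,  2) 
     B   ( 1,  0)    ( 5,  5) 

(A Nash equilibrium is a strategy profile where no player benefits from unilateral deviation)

Nash equilibrium: (A, X), (B, Y)

Work:
Best responses:
  P1 vs X: payoffs [2, 1] → best response A (payoff 2)
  P1 vs Y: payoffs [4, 5] → best response B (payoff 5)
  P2 vs A: payoffs [2, 2] → best response X/Y (payoff 2)
  P2 vs B: payoffs [0, 5] → best response Y (payoff 5)
Mutual best responses: (A,X), (B,Y) → Nash equilibria.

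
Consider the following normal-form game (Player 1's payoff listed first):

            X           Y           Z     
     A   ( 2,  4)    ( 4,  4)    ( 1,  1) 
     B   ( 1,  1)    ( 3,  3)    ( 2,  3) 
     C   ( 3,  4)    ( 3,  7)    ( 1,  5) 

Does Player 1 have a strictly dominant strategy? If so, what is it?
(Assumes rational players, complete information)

No strictly dominant strategy exists for Player 1

Work:
A strategy strictly dominates another if it gives a strictly higher payoff against every opponent action. Compare each pair of P1's strategies column-by-column:
  A vs B: [2 vs 1, 4 vs 3, 1 vs 2] → A does not strictly dominate B (column Z: 1 ≤ 2)
  A vs C: [2 vs 3, 4 vs 3, 1 vs 1] → A does not strictly dominate C (column X: 2 ≤ 3)
  B vs A: [1 vs 2, 3 vs 4, 2 vs 1] → B does not strictly dominate A (column X: 1 ≤ 2)
  B vs C: [1 vs 3, 3 vs 3, 2 vs 1] → B does not strictly dominate C (column X: 1 ≤ 3)
  C vs A: [3 vs 2, 3 vs 4, 1 vs 1] → C does not strictly dominate A (column Y: 3 ≤ 4)
  C vs B: [3 vs 1, 3 vs 3, 1 vs 2] → C does not strictly dominate B (column Y: 3 ≤ 3)
No single strategy strictly dominates all others → no strictly dominant strategy.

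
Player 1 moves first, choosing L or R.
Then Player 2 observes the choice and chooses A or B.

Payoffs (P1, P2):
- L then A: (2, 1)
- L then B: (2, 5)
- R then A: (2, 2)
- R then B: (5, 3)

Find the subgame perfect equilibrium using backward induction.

P1 plays R, P2 plays B after L and B after R; Payoff (5, 3)

Work:
Backward induction:
After L: P2 chooses B → P1 gets 2
After R: P2 chooses B → P1 gets 5
P1 chooses R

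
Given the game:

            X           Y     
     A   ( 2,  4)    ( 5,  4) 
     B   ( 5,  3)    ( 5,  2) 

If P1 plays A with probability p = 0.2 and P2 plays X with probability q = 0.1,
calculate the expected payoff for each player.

E[P1] = 4.94, E[P2] = 2.48

Work:
E[P1] = p·q·π₁(A,X) + p·(1-q)·π₁(A,Y) + (1-p)·q·π₁(B,X) + (1-p)·(1-q)·π₁(B,Y)
= 0.2·0.1·2 + 0.2·0.9·5 + 0.8·0.1·5 + 0.8·0.9·5
= 4.94

E[P2] = 2.48 (similar calculation)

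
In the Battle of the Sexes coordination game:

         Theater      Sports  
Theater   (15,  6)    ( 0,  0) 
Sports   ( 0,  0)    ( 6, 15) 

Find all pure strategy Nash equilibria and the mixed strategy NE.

Pure NE: (Theater, Theater) and (Sports, Sports); Mixed NE: p = 0.7143, q = 0.2857

Work:
Check pure NE:
(Theater, Theater): (15, 6) - no unilateral deviation beneficial
(Sports, Sports): (6, 15) - no unilateral deviation beneficial
Mixed NE: P1 plays Theater with p = 0.7143, P2 plays Theater with q = 0.2857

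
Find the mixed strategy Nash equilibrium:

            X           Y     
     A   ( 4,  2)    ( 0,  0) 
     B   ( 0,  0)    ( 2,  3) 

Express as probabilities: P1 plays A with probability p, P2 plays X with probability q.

p = 0.6, q = 0.3333

Work:
Find probabilities that make opponent indifferent:
P2 chooses q to make P1 indifferent between A and B
P1 chooses p to make P2 indifferent between X and Y
Mixed NE: P1 plays (A: 0.6, B: 0.4), P2 plays (X: 0.3333, Y: 0.6667)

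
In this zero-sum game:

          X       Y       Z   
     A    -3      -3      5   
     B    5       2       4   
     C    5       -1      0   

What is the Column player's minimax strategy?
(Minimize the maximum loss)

Column should play Y, value = 2

Work:
Column player minimizes Row's maximum payoff:
Column X: max payoff to Row = 5
Column Y: max payoff to Row = 2
Column Z: max payoff to Row = 5
Minimum is 2, achieved by column Y.
Minimax strategy: Y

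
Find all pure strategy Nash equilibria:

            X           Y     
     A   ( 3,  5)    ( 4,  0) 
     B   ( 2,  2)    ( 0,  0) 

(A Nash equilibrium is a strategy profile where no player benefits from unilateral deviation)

Nash equilibrium: (A, X)

Work:
Best responses:
  P1 vs X: payoffs [3, 2] → best response A (payoff 3)
  P1 vs Y: payoffs [4, 0] → best response A (payoff 4)
  P2 vs A: payoffs [5, 0] → best response X (payoff 5)
  P2 vs B: payoffs [2, 0] → best response X (payoff 2)
Mutual best responses: (A,X) → Nash equilibria.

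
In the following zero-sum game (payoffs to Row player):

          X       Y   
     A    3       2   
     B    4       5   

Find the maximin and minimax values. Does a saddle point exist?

Maximin = 4, Minimax = 4, Saddle: True

Work:
Row minimums: [2, 4] → maximin = 4
Column maximums: [4, 5] → minimax = 4
Saddle point exists! Game value = 4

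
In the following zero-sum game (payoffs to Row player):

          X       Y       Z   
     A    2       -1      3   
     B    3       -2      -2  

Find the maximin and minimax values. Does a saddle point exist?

Maximin = -1, Minimax = -1, Saddle: True

Work:
Row minimums: [-1, -2] → maximin = -1
Column maximums: [3, -1, 3] → minimax = -1
Saddle point exists! Game value = -1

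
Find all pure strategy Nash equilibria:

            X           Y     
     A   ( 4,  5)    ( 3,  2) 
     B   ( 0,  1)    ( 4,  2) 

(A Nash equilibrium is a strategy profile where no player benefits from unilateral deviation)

Nash equilibrium: (A, X), (B, Y)

Work:
Best responses:
  P1 vs X: payoffs [4, 0] → best response A (payoff 4)
  P1 vs Y: payoffs [3, 4] → best response B (payoff 4)
  P2 vs A: payoffs [5, 2] → best response X (payoff 5)
  P2 vs B: payoffs [1, 2] → best response Y (payoff 2)
Mutual best responses: (A,X), (B,Y) → Nash equilibria.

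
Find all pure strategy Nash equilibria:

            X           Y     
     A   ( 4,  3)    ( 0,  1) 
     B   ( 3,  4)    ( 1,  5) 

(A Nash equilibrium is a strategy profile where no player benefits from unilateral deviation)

Nash equilibrium: (A, X), (B, Y)

Work:
Best responses:
  P1 vs X: payoffs [4, 3] → best response A (payoff 4)
  P1 vs Y: payoffs [0, 1] → best response B (payoff 1)
  P2 vs A: payoffs [3, 1] → best response X (payoff 3)
  P2 vs B: payoffs [4, 5] → best response Y (payoff 5)
Mutual best responses: (A,X), (B,Y) → Nash equilibria.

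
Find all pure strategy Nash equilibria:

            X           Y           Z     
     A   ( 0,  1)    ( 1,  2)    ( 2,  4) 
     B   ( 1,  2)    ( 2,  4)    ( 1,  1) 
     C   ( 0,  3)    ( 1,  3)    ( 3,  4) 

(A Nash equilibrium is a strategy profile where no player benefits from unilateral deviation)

Nash equilibrium: (B, Y), (C, Z)

Work:
Best responses:
  P1 vs X: payoffs [0, 1, 0] → best response B (payoff 1)
  P1 vs Y: payoffs [1, 2, 1] → best response B (payoff 2)
  P1 vs Z: payoffs [2, 1, 3] → best response C (payoff 3)
  P2 vs A: payoffs [1, 2, 4] → best response Z (payoff 4)
  P2 vs B: payoffs [2, 4, 1] → best response Y (payoff 4)
  P2 vs C: payoffs [3, 3, 4] → best response Z (payoff 4)
Mutual best responses: (B,Y), (C,Z) → Nash equilibria.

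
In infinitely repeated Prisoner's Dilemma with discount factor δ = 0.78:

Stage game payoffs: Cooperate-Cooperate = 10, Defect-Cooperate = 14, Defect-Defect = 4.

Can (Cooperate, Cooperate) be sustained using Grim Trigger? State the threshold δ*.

δ* = 0.4; since δ = 0.78 ≥ 0.4, cooperation can be sustained

Work:
For Grim Trigger:
Cooperate forever: 10/(1-δ)
Defect then punished: 14 + 4·δ/(1-δ)
Need: 10/(1-δ) ≥ 14 + 4·δ/(1-δ)
Solving: δ ≥ (T-R)/(T-P) = (14-10)/(14-4) = 0.4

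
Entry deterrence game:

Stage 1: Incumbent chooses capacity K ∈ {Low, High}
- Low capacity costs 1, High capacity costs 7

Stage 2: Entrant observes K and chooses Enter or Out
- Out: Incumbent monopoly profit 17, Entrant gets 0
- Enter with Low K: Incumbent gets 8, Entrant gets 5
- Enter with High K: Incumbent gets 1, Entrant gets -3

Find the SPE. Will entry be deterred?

SPE: (High, Enter|Low, Out|High); Entry deterred. Incumbent net profit = 10

Work:
After Low K: Entrant enters (5 > 0)
After High K: Entrant stays out (-3 < 0)
Incumbent: Low → 8−1=7, High → 17−7=10
Incumbent chooses High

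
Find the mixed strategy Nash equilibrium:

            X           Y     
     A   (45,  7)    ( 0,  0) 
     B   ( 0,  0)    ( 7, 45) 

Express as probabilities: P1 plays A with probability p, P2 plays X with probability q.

p = 0.8654, q = 0.1346

Work:
Find probabilities that make opponent indifferent:
P2 chooses q to make P1 indifferent between A and B
P1 chooses p to make P2 indifferent between X and Y
Mixed NE: P1 plays (A: 0.8654, B: 0.1346), P2 plays (X: 0.1346, Y: 0.8654)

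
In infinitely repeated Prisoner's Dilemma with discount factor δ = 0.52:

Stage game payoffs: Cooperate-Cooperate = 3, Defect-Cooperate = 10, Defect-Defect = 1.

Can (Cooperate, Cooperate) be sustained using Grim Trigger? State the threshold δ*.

δ* = 0.7778; since δ = 0.52 < 0.7778, cooperation cannot be sustained

Work:
For Grim Trigger:
Cooperate forever: 3/(1-δ)
Defect then punished: 10 + 1·δ/(1-δ)
Need: 3/(1-δ) ≥ 10 + 1·δ/(1-δ)
Solving: δ ≥ (T-R)/(T-P) = (10-3)/(10-1) = 0.7778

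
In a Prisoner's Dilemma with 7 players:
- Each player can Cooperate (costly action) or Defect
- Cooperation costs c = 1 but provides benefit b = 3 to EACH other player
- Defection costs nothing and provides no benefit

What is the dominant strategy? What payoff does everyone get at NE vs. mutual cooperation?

Dominant: Defect; NE payoff = 0; Coop payoff = 17

Work:
Defect dominates (saves cost c = 1, benefit to others is external)
NE: All defect → everyone gets 0
If all cooperate: each receives (6)×3 - 1 = 17
Social dilemma: 17 > 0 but NE gives 0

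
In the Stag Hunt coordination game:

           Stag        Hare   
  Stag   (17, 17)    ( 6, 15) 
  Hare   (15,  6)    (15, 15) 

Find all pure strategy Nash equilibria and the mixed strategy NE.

Pure NE: (Stag, Stag) and (Hare, Hare); Mixed NE: p = 0.8182, q = 0.8182

Work:
Check pure NE:
(Stag, Stag): (17, 17) - no unilateral deviation beneficial
(Hare, Hare): (15, 15) - no unilateral deviation beneficial
Mixed NE: P1 plays Stag with p = 0.8182, P2 plays Stag with q = 0.8182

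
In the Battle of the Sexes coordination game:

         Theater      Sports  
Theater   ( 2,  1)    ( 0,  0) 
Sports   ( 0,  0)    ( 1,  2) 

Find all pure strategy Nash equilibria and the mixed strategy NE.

Pure NE: (Theater, Theater) and (Sports, Sports); Mixed NE: p = 0.6667, q = 0.3333

Work:
Check pure NE:
(Theater, Theater): (2, 1) - no unilateral deviation beneficial
(Sports, Sports): (1, 2) - no unilateral deviation beneficial
Mixed NE: P1 plays Theater with p = 0.6667, P2 plays Theater with q = 0.3333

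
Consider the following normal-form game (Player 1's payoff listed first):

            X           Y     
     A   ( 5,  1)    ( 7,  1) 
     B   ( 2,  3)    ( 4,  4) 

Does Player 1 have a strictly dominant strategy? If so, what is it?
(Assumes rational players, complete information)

Yes, Player 1's strictly dominant strategy is A

Work:
A strategy strictly dominates another if it gives a strictly higher payoff against every opponent action. Compare each pair of P1's strategies column-by-column:
  A vs B: [5 vs 2, 7 vs 4] → A strictly dominates B
  B vs A: [2 vs 5, 4 vs 7] → B does not strictly dominate A (column X: 2 ≤ 5)
A strictly dominates every other strategy → strictly dominant.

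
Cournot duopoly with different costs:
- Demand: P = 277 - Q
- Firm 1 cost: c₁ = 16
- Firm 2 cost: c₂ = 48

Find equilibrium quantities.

q₁* = 97.67, q₂* = 65.67

Work:
Reaction: q₁ = (277 - 16 - q₂)/2
Reaction: q₂ = (277 - 48 - q₁)/2
Solve simultaneously:
q₁* = (277 - 2×16 + 48)/3 = 97.67
q₂* = (277 - 2×48 + 16)/3 = 65.67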